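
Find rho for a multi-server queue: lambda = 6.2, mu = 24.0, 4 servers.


rho = lambda / (c * mu) = 6.2 / (4 * 24.0) = 0.0646

0.0646


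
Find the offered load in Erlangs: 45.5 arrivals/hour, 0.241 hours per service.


Offered load a = lambda * E[S] = 45.5 * 0.241 = 10.97 Erlangs

10.97 Erlangs


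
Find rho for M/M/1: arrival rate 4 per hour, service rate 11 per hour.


rho = lambda/mu = 4/11 = 0.3636

0.3636


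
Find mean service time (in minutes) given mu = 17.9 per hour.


Mean service time = 60/mu = 60/17.9 = 3.35 minutes

3.35 minutes


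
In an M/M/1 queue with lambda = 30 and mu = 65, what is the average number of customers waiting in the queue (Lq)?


rho = 30/65; Lq = rho^2/(1-rho) = 0.4

0.4


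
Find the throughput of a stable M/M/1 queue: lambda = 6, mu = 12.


For a stable queue (lambda < mu), throughput = lambda = 6 per hour

6 per hour


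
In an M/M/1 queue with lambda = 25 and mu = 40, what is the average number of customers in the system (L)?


rho = 25/40; L = rho/(1-rho) = 1.67

1.67


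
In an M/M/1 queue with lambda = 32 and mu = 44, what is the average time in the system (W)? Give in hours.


W = 1/(mu - lambda) = 1/(44 - 32) = 0.0833 hours

0.0833 hours


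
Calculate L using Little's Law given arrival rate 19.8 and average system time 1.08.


L = lambda * W = 19.8 * 1.08 = 21.38

21.38


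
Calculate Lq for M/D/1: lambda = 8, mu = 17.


M/D/1: Lq = rho^2 / (2*(1-rho)) where rho = 8/17; Lq = 0.21

0.21


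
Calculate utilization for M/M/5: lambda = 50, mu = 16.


rho = lambda/(c*mu) = 50/(5*16) = 0.625

0.625


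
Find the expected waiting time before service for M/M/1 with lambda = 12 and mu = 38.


rho = 12/38; Wq = rho/(mu - lambda) = 0.0121 hours

0.0121 hours


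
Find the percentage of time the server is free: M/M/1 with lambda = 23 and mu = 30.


Idle fraction = (1 - rho) * 100 = (1 - 23/30) * 100 = 23.3%

23.3%


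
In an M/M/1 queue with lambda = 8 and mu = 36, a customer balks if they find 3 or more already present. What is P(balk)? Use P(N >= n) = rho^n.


P(N >= 3) = rho^3 = (8/36)^3 = 0.011

0.011


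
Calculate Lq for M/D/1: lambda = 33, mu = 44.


M/D/1: Lq = rho^2 / (2*(1-rho)) where rho = 33/44; Lq = 1.13

1.13


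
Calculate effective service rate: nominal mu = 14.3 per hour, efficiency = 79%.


Effective rate = mu * efficiency = 14.3 * 0.79 = 11.3 per hour

11.3 per hour


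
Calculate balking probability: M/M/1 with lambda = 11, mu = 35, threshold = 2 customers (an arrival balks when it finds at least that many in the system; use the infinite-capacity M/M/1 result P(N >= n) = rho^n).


P(N >= 2) = rho^2 = (11/35)^2 = 0.0988

0.0988


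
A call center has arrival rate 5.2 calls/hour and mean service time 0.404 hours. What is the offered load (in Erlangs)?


Offered load a = lambda * E[S] = 5.2 * 0.404 = 2.1 Erlangs

2.1 Erlangs


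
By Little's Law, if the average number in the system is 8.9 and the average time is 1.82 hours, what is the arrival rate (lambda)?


lambda = L / W = 8.9 / 1.82 = 4.89 per hour

4.89 per hour


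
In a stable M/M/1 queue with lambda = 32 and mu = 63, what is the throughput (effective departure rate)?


For a stable queue (lambda < mu), throughput = lambda = 32 per hour

32 per hour


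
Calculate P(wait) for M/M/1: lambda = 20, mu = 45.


P(wait) = rho = lambda/mu = 20/45 = 0.4444

0.4444


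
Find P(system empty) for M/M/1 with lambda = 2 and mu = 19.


P0 = 1 - rho = 1 - 2/19 = 0.8947

0.8947


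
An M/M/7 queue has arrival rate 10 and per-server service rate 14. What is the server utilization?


rho = lambda/(c*mu) = 10/(7*14) = 0.102

0.102


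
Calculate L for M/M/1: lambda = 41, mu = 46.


rho = 41/46; L = rho/(1-rho) = 8.2

8.2


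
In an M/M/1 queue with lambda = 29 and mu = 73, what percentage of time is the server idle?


Idle fraction = (1 - rho) * 100 = (1 - 29/73) * 100 = 60.3%

60.3%


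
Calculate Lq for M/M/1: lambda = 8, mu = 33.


rho = 8/33; Lq = rho^2/(1-rho) = 0.08

0.08


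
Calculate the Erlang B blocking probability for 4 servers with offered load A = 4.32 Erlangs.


B(N,A) = (A^N/N!) / sum(A^k/k!, k=0..N) with N=4, A=4.32 = 0.3407

0.3407


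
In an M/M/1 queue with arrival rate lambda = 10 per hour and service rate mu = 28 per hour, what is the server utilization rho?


rho = lambda/mu = 10/28 = 0.3571

0.3571


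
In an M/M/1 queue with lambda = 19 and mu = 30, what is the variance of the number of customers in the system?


rho = 19/30; Var(N) = rho/(1-rho)^2 = 4.71

4.71


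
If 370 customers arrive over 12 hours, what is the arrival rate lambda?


lambda = total arrivals / time = 370 / 12 = 30.83 per hour

30.83 per hour


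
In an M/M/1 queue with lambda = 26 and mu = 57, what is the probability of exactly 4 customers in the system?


rho = 26/57; P(n) = (1-rho)*rho^n = (1-26/57)*(26/57)^4 = 0.0235

0.0235


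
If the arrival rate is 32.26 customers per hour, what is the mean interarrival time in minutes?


Mean interarrival time = 60/lambda = 60/32.26 = 1.86 minutes

1.86 minutes


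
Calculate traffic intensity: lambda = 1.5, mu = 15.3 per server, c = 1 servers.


rho = lambda / (c * mu) = 1.5 / (1 * 15.3) = 0.098

0.098


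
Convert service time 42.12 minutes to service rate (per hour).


mu = 60 / avg_service_time = 60 / 42.12 = 1.42 per hour

1.42 per hour


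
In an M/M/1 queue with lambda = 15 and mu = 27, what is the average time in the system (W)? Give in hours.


W = 1/(mu - lambda) = 1/(27 - 15) = 0.0833 hours

0.0833 hours


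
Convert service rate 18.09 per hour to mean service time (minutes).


Mean service time = 60/mu = 60/18.09 = 3.32 minutes

3.32 minutes


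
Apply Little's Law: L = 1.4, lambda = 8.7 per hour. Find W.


W = L / lambda = 1.4 / 8.7 = 0.1609 hours

0.1609 hours


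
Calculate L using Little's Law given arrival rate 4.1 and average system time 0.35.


L = lambda * W = 4.1 * 0.35 = 1.44

1.44


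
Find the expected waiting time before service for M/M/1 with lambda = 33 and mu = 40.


rho = 33/40; Wq = rho/(mu - lambda) = 0.1179 hours

0.1179 hours


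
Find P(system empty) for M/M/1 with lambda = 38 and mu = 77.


P0 = 1 - rho = 1 - 38/77 = 0.5065

0.5065


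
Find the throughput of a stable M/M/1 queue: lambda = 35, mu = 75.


For a stable queue (lambda < mu), throughput = lambda = 35 per hour

35 per hour


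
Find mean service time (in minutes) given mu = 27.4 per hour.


Mean service time = 60/mu = 60/27.4 = 2.19 minutes

2.19 minutes


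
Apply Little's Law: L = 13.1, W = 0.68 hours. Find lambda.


lambda = L / W = 13.1 / 0.68 = 19.26 per hour

19.26 per hour


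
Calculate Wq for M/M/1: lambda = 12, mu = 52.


rho = 12/52; Wq = rho/(mu - lambda) = 0.0058 hours

0.0058 hours


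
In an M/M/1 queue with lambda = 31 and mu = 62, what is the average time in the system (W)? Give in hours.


W = 1/(mu - lambda) = 1/(62 - 31) = 0.0323 hours

0.0323 hours


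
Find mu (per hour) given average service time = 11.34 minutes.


mu = 60 / avg_service_time = 60 / 11.34 = 5.29 per hour

5.29 per hour


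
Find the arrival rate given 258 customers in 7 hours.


lambda = total arrivals / time = 258 / 7 = 36.86 per hour

36.86 per hour


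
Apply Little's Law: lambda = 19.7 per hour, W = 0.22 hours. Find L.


L = lambda * W = 19.7 * 0.22 = 4.33

4.33


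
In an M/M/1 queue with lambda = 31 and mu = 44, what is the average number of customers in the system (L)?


rho = 31/44; L = rho/(1-rho) = 2.38

2.38


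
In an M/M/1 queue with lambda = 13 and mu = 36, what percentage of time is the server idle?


Idle fraction = (1 - rho) * 100 = (1 - 13/36) * 100 = 63.9%

63.9%


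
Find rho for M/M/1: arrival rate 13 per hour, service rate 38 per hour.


rho = lambda/mu = 13/38 = 0.3421

0.3421


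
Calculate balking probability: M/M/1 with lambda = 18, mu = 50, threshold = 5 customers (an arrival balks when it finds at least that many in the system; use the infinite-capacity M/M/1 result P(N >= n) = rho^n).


P(N >= 5) = rho^5 = (18/50)^5 = 0.006

0.006


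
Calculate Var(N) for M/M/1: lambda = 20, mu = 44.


rho = 20/44; Var(N) = rho/(1-rho)^2 = 1.53

1.53


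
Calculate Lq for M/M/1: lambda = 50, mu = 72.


rho = 50/72; Lq = rho^2/(1-rho) = 1.58

1.58


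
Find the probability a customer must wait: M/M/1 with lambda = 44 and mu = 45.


P(wait) = rho = lambda/mu = 44/45 = 0.9778

0.9778


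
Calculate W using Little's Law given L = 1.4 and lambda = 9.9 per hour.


W = L / lambda = 1.4 / 9.9 = 0.1414 hours

0.1414 hours


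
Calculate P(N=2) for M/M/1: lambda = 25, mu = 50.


rho = 25/50; P(n) = (1-rho)*rho^n = (1-25/50)*(25/50)^2 = 0.125

0.125


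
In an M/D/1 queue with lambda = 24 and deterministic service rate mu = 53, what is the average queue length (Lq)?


M/D/1: Lq = rho^2 / (2*(1-rho)) where rho = 24/53; Lq = 0.19

0.19


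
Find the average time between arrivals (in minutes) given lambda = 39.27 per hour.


Mean interarrival time = 60/lambda = 60/39.27 = 1.53 minutes

1.53 minutes


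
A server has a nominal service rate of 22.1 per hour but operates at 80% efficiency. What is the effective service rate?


Effective rate = mu * efficiency = 22.1 * 0.8 = 17.68 per hour

17.68 per hour


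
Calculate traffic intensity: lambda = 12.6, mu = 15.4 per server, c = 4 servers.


rho = lambda / (c * mu) = 12.6 / (4 * 15.4) = 0.2045

0.2045


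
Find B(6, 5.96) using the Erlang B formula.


B(N,A) = (A^N/N!) / sum(A^k/k!, k=0..N) with N=6, A=5.96 = 0.2621

0.2621


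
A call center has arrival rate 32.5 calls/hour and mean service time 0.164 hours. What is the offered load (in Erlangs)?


Offered load a = lambda * E[S] = 32.5 * 0.164 = 5.33 Erlangs

5.33 Erlangs


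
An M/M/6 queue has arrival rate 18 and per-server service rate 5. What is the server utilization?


rho = lambda/(c*mu) = 18/(6*5) = 0.6

0.6


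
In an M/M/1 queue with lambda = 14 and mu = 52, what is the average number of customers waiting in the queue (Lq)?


rho = 14/52; Lq = rho^2/(1-rho) = 0.1

0.1


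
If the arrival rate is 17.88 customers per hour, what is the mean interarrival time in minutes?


Mean interarrival time = 60/lambda = 60/17.88 = 3.36 minutes

3.36 minutes


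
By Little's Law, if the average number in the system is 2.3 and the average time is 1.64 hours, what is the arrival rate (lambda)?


lambda = L / W = 2.3 / 1.64 = 1.4 per hour

1.4 per hour


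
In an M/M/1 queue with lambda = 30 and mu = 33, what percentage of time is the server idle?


Idle fraction = (1 - rho) * 100 = (1 - 30/33) * 100 = 9.1%

9.1%


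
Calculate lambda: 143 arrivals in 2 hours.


lambda = total arrivals / time = 143 / 2 = 71.5 per hour

71.5 per hour


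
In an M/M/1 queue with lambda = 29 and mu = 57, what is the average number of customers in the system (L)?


rho = 29/57; L = rho/(1-rho) = 1.04

1.04


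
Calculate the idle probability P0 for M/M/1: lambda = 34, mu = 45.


P0 = 1 - rho = 1 - 34/45 = 0.2444

0.2444


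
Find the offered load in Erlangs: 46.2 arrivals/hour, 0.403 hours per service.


Offered load a = lambda * E[S] = 46.2 * 0.403 = 18.62 Erlangs

18.62 Erlangs


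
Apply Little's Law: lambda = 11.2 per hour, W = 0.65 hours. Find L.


L = lambda * W = 11.2 * 0.65 = 7.28

7.28


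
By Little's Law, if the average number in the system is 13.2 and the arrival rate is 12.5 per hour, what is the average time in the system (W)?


W = L / lambda = 13.2 / 12.5 = 1.056 hours

1.056 hours


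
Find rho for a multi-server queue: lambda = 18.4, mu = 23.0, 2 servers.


rho = lambda / (c * mu) = 18.4 / (2 * 23.0) = 0.4

0.4


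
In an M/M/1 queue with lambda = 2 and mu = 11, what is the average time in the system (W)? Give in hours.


W = 1/(mu - lambda) = 1/(11 - 2) = 0.1111 hours

0.1111 hours


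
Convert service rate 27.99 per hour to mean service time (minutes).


Mean service time = 60/mu = 60/27.99 = 2.14 minutes

2.14 minutes


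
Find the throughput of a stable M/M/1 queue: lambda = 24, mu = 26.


For a stable queue (lambda < mu), throughput = lambda = 24 per hour

24 per hour


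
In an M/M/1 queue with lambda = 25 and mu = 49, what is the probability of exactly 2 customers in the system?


rho = 25/49; P(n) = (1-rho)*rho^n = (1-25/49)*(25/49)^2 = 0.1275

0.1275


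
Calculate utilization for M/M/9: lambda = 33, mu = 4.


rho = lambda/(c*mu) = 33/(9*4) = 0.9167

0.9167


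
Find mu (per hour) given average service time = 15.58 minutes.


mu = 60 / avg_service_time = 60 / 15.58 = 3.85 per hour

3.85 per hour


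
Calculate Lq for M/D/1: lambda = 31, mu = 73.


M/D/1: Lq = rho^2 / (2*(1-rho)) where rho = 31/73; Lq = 0.16

0.16


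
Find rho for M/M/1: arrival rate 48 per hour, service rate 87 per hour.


rho = lambda/mu = 48/87 = 0.5517

0.5517


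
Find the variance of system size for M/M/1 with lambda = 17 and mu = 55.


rho = 17/55; Var(N) = rho/(1-rho)^2 = 0.65

0.65


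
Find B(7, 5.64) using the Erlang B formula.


B(N,A) = (A^N/N!) / sum(A^k/k!, k=0..N) with N=7, A=5.64 = 0.1616

0.1616


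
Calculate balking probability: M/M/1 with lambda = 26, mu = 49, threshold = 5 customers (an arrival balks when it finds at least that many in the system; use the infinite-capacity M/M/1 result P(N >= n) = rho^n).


P(N >= 5) = rho^5 = (26/49)^5 = 0.0421

0.0421


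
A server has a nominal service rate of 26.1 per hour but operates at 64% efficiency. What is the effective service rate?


Effective rate = mu * efficiency = 26.1 * 0.64 = 16.7 per hour

16.7 per hour


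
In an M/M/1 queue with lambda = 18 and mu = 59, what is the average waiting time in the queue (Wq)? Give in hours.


rho = 18/59; Wq = rho/(mu - lambda) = 0.0074 hours

0.0074 hours


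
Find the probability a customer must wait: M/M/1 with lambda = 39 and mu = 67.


P(wait) = rho = lambda/mu = 39/67 = 0.5821

0.5821


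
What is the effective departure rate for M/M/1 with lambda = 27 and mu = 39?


For a stable queue (lambda < mu), throughput = lambda = 27 per hour

27 per hour


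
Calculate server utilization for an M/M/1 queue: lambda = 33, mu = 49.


rho = lambda/mu = 33/49 = 0.6735

0.6735


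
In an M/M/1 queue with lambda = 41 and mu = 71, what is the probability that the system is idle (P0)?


P0 = 1 - rho = 1 - 41/71 = 0.4225

0.4225


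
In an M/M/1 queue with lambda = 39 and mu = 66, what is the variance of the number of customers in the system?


rho = 39/66; Var(N) = rho/(1-rho)^2 = 3.53

3.53


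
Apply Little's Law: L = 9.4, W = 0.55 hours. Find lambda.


lambda = L / W = 9.4 / 0.55 = 17.09 per hour

17.09 per hour


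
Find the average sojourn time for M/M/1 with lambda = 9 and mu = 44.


W = 1/(mu - lambda) = 1/(44 - 9) = 0.0286 hours

0.0286 hours


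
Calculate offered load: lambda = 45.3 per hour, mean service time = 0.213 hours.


Offered load a = lambda * E[S] = 45.3 * 0.213 = 9.65 Erlangs

9.65 Erlangs


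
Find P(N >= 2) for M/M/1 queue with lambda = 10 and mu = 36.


P(N >= 2) = rho^2 = (10/36)^2 = 0.0772

0.0772


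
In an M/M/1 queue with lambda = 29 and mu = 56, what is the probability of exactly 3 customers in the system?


rho = 29/56; P(n) = (1-rho)*rho^n = (1-29/56)*(29/56)^3 = 0.067

0.067


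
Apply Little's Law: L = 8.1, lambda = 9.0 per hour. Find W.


W = L / lambda = 8.1 / 9.0 = 0.9 hours

0.9 hours


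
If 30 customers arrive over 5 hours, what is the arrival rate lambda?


lambda = total arrivals / time = 30 / 5 = 6.0 per hour

6.0 per hour


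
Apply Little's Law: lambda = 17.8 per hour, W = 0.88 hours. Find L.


L = lambda * W = 17.8 * 0.88 = 15.66

15.66


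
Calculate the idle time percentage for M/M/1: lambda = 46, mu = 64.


Idle fraction = (1 - rho) * 100 = (1 - 46/64) * 100 = 28.1%

28.1%


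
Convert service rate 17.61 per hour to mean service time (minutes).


Mean service time = 60/mu = 60/17.61 = 3.41 minutes

3.41 minutes


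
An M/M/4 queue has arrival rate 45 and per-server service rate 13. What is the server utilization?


rho = lambda/(c*mu) = 45/(4*13) = 0.8654

0.8654


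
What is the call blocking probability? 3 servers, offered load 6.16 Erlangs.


B(N,A) = (A^N/N!) / sum(A^k/k!, k=0..N) with N=3, A=6.16 = 0.5985

0.5985


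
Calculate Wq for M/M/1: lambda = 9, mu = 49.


rho = 9/49; Wq = rho/(mu - lambda) = 0.0046 hours

0.0046 hours


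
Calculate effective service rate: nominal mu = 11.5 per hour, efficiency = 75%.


Effective rate = mu * efficiency = 11.5 * 0.75 = 8.63 per hour

8.63 per hour


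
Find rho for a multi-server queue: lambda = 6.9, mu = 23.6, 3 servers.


rho = lambda / (c * mu) = 6.9 / (3 * 23.6) = 0.0975

0.0975


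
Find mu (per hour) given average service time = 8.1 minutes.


mu = 60 / avg_service_time = 60 / 8.1 = 7.41 per hour

7.41 per hour


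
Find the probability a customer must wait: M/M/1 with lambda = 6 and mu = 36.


P(wait) = rho = lambda/mu = 6/36 = 0.1667

0.1667


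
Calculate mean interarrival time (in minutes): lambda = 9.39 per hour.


Mean interarrival time = 60/lambda = 60/9.39 = 6.39 minutes

6.39 minutes


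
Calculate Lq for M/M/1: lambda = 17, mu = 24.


rho = 17/24; Lq = rho^2/(1-rho) = 1.72

1.72


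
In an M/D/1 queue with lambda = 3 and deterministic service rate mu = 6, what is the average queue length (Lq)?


M/D/1: Lq = rho^2 / (2*(1-rho)) where rho = 3/6; Lq = 0.25

0.25


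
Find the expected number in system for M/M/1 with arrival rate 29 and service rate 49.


rho = 29/49; L = rho/(1-rho) = 1.45

1.45


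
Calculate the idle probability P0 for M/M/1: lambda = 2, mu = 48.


P0 = 1 - rho = 1 - 2/48 = 0.9583

0.9583


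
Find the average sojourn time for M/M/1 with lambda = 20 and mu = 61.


W = 1/(mu - lambda) = 1/(61 - 20) = 0.0244 hours

0.0244 hours


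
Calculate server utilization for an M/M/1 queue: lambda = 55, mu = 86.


rho = lambda/mu = 55/86 = 0.6395

0.6395


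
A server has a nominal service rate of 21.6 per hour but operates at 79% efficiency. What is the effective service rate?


Effective rate = mu * efficiency = 21.6 * 0.79 = 17.06 per hour

17.06 per hour


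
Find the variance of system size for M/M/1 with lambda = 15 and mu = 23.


rho = 15/23; Var(N) = rho/(1-rho)^2 = 5.39

5.39


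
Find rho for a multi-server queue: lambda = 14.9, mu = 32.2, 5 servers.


rho = lambda / (c * mu) = 14.9 / (5 * 32.2) = 0.0925

0.0925


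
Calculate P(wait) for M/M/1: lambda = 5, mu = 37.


P(wait) = rho = lambda/mu = 5/37 = 0.1351

0.1351


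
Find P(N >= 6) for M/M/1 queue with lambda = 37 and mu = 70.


P(N >= 6) = rho^6 = (37/70)^6 = 0.0218

0.0218


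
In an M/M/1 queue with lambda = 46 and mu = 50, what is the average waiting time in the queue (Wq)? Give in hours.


rho = 46/50; Wq = rho/(mu - lambda) = 0.23 hours

0.23 hours


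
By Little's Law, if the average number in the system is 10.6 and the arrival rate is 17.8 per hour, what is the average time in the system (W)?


W = L / lambda = 10.6 / 17.8 = 0.5955 hours

0.5955 hours


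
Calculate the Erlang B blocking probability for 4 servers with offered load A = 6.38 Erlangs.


B(N,A) = (A^N/N!) / sum(A^k/k!, k=0..N) with N=4, A=6.38 = 0.4929

0.4929


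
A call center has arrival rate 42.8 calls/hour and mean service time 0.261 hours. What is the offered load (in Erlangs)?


Offered load a = lambda * E[S] = 42.8 * 0.261 = 11.17 Erlangs

11.17 Erlangs


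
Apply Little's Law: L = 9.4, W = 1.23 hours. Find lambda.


lambda = L / W = 9.4 / 1.23 = 7.64 per hour

7.64 per hour


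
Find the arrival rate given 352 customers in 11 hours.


lambda = total arrivals / time = 352 / 11 = 32.0 per hour

32.0 per hour


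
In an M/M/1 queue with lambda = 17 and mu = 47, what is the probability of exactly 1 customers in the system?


rho = 17/47; P(n) = (1-rho)*rho^n = (1-17/47)*(17/47)^1 = 0.2309

0.2309


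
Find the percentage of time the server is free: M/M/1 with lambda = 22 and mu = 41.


Idle fraction = (1 - rho) * 100 = (1 - 22/41) * 100 = 46.3%

46.3%


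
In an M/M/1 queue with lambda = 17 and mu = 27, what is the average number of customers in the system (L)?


rho = 17/27; L = rho/(1-rho) = 1.7

1.7


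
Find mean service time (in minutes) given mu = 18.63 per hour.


Mean service time = 60/mu = 60/18.63 = 3.22 minutes

3.22 minutes


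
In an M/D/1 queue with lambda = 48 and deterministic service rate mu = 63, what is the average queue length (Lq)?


M/D/1: Lq = rho^2 / (2*(1-rho)) where rho = 48/63; Lq = 1.22

1.22


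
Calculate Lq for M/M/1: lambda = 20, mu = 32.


rho = 20/32; Lq = rho^2/(1-rho) = 1.04

1.04


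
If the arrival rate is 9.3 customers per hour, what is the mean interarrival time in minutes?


Mean interarrival time = 60/lambda = 60/9.3 = 6.45 minutes

6.45 minutes


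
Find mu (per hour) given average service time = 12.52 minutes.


mu = 60 / avg_service_time = 60 / 12.52 = 4.79 per hour

4.79 per hour


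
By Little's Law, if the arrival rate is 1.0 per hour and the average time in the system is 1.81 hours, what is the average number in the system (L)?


L = lambda * W = 1.0 * 1.81 = 1.81

1.81


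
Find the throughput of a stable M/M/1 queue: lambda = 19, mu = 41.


For a stable queue (lambda < mu), throughput = lambda = 19 per hour

19 per hour


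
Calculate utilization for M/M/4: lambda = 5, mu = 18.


rho = lambda/(c*mu) = 5/(4*18) = 0.0694

0.0694


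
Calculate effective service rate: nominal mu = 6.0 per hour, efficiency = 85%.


Effective rate = mu * efficiency = 6.0 * 0.85 = 5.1 per hour

5.1 per hour


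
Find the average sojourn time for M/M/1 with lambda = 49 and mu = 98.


W = 1/(mu - lambda) = 1/(98 - 49) = 0.0204 hours

0.0204 hours


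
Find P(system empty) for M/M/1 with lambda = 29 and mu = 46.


P0 = 1 - rho = 1 - 29/46 = 0.3696

0.3696


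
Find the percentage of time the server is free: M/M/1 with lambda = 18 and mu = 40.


Idle fraction = (1 - rho) * 100 = (1 - 18/40) * 100 = 55.0%

55.0%


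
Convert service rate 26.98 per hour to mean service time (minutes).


Mean service time = 60/mu = 60/26.98 = 2.22 minutes

2.22 minutes


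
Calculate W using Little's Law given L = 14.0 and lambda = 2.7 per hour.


W = L / lambda = 14.0 / 2.7 = 5.1852 hours

5.1852 hours


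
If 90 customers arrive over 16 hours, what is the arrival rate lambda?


lambda = total arrivals / time = 90 / 16 = 5.63 per hour

5.63 per hour


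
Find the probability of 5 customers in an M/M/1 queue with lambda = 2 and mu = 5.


rho = 2/5; P(n) = (1-rho)*rho^n = (1-2/5)*(2/5)^5 = 0.0061

0.0061


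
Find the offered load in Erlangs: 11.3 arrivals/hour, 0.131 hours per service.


Offered load a = lambda * E[S] = 11.3 * 0.131 = 1.48 Erlangs

1.48 Erlangs


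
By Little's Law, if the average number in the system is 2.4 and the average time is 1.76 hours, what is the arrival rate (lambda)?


lambda = L / W = 2.4 / 1.76 = 1.36 per hour

1.36 per hour


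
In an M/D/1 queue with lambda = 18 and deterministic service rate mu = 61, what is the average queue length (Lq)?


M/D/1: Lq = rho^2 / (2*(1-rho)) where rho = 18/61; Lq = 0.06

0.06


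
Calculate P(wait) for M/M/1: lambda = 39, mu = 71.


P(wait) = rho = lambda/mu = 39/71 = 0.5493

0.5493


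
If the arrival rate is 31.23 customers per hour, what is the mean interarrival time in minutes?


Mean interarrival time = 60/lambda = 60/31.23 = 1.92 minutes

1.92 minutes


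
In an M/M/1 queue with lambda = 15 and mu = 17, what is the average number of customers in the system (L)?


rho = 15/17; L = rho/(1-rho) = 7.5

7.5


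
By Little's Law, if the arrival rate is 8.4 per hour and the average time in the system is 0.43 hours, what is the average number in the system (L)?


L = lambda * W = 8.4 * 0.43 = 3.61

3.61


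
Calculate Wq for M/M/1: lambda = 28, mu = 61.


rho = 28/61; Wq = rho/(mu - lambda) = 0.0139 hours

0.0139 hours


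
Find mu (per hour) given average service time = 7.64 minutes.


mu = 60 / avg_service_time = 60 / 7.64 = 7.85 per hour

7.85 per hour


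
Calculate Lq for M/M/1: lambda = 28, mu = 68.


rho = 28/68; Lq = rho^2/(1-rho) = 0.29

0.29


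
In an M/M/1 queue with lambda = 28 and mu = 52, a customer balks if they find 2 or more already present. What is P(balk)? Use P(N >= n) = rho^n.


P(N >= 2) = rho^2 = (28/52)^2 = 0.2899

0.2899


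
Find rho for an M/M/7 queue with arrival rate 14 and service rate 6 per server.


rho = lambda/(c*mu) = 14/(7*6) = 0.3333

0.3333


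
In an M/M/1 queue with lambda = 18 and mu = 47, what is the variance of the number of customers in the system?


rho = 18/47; Var(N) = rho/(1-rho)^2 = 1.01

1.01


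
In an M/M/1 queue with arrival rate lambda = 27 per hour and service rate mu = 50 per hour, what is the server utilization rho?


rho = lambda/mu = 27/50 = 0.54

0.54


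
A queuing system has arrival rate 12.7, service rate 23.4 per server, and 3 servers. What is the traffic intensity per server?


rho = lambda / (c * mu) = 12.7 / (3 * 23.4) = 0.1809

0.1809


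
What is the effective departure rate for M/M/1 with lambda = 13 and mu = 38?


For a stable queue (lambda < mu), throughput = lambda = 13 per hour

13 per hour


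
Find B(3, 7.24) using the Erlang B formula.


B(N,A) = (A^N/N!) / sum(A^k/k!, k=0..N) with N=3, A=7.24 = 0.6474

0.6474


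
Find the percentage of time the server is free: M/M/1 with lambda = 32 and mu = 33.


Idle fraction = (1 - rho) * 100 = (1 - 32/33) * 100 = 3.0%

3.0%


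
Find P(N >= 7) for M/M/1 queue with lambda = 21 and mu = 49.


P(N >= 7) = rho^7 = (21/49)^7 = 0.0027

0.0027


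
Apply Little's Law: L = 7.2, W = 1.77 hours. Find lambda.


lambda = L / W = 7.2 / 1.77 = 4.07 per hour

4.07 per hour


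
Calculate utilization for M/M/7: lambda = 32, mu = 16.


rho = lambda/(c*mu) = 32/(7*16) = 0.2857

0.2857


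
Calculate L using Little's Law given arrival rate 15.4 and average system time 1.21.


L = lambda * W = 15.4 * 1.21 = 18.63

18.63


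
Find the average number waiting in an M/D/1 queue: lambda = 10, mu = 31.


M/D/1: Lq = rho^2 / (2*(1-rho)) where rho = 10/31; Lq = 0.08

0.08


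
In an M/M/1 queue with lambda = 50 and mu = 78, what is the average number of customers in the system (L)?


rho = 50/78; L = rho/(1-rho) = 1.79

1.79


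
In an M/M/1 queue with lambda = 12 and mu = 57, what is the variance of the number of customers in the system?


rho = 12/57; Var(N) = rho/(1-rho)^2 = 0.34

0.34


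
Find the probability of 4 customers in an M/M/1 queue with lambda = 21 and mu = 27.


rho = 21/27; P(n) = (1-rho)*rho^n = (1-21/27)*(21/27)^4 = 0.0813

0.0813


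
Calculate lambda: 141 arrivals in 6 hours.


lambda = total arrivals / time = 141 / 6 = 23.5 per hour

23.5 per hour


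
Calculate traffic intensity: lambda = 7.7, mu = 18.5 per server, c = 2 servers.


rho = lambda / (c * mu) = 7.7 / (2 * 18.5) = 0.2081

0.2081


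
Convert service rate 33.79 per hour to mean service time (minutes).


Mean service time = 60/mu = 60/33.79 = 1.78 minutes

1.78 minutes


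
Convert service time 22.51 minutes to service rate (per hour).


mu = 60 / avg_service_time = 60 / 22.51 = 2.67 per hour

2.67 per hour


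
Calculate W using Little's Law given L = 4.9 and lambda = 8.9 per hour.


W = L / lambda = 4.9 / 8.9 = 0.5506 hours

0.5506 hours


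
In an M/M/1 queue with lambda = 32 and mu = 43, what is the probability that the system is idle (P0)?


P0 = 1 - rho = 1 - 32/43 = 0.2558

0.2558


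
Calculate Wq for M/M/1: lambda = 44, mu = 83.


rho = 44/83; Wq = rho/(mu - lambda) = 0.0136 hours

0.0136 hours


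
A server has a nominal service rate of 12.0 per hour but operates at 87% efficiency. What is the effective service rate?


Effective rate = mu * efficiency = 12.0 * 0.87 = 10.44 per hour

10.44 per hour


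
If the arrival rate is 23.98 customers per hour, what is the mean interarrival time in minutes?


Mean interarrival time = 60/lambda = 60/23.98 = 2.5 minutes

2.5 minutes


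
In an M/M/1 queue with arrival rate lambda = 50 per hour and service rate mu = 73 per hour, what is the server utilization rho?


rho = lambda/mu = 50/73 = 0.6849

0.6849


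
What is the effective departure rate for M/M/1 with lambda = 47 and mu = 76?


For a stable queue (lambda < mu), throughput = lambda = 47 per hour

47 per hour


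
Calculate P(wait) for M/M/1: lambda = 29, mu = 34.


P(wait) = rho = lambda/mu = 29/34 = 0.8529

0.8529


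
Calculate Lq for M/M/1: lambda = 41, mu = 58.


rho = 41/58; Lq = rho^2/(1-rho) = 1.7

1.7


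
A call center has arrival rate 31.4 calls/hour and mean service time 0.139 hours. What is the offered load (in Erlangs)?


Offered load a = lambda * E[S] = 31.4 * 0.139 = 4.36 Erlangs

4.36 Erlangs


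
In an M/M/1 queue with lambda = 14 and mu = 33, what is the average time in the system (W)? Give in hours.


W = 1/(mu - lambda) = 1/(33 - 14) = 0.0526 hours

0.0526 hours


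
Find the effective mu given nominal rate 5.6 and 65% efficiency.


Effective rate = mu * efficiency = 5.6 * 0.65 = 3.64 per hour

3.64 per hour


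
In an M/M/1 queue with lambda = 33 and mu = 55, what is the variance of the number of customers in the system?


rho = 33/55; Var(N) = rho/(1-rho)^2 = 3.75

3.75


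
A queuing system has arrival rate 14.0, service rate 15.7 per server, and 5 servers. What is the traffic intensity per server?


rho = lambda / (c * mu) = 14.0 / (5 * 15.7) = 0.1783

0.1783


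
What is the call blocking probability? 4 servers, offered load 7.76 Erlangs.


B(N,A) = (A^N/N!) / sum(A^k/k!, k=0..N) with N=4, A=7.76 = 0.5641

0.5641


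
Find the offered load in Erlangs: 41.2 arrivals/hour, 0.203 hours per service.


Offered load a = lambda * E[S] = 41.2 * 0.203 = 8.36 Erlangs

8.36 Erlangs


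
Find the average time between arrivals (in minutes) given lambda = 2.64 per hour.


Mean interarrival time = 60/lambda = 60/2.64 = 22.73 minutes

22.73 minutes


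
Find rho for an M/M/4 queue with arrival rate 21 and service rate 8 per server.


rho = lambda/(c*mu) = 21/(4*8) = 0.6563

0.6563


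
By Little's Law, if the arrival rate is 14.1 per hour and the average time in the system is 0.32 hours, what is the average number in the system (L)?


L = lambda * W = 14.1 * 0.32 = 4.51

4.51


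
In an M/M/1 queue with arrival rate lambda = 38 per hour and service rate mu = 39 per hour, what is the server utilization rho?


rho = lambda/mu = 38/39 = 0.9744

0.9744


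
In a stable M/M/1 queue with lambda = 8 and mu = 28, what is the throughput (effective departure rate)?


For a stable queue (lambda < mu), throughput = lambda = 8 per hour

8 per hour


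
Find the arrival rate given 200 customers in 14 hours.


lambda = total arrivals / time = 200 / 14 = 14.29 per hour

14.29 per hour


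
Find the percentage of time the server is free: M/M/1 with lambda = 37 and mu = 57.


Idle fraction = (1 - rho) * 100 = (1 - 37/57) * 100 = 35.1%

35.1%


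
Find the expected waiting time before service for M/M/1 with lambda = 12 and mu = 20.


rho = 12/20; Wq = rho/(mu - lambda) = 0.075 hours

0.075 hours


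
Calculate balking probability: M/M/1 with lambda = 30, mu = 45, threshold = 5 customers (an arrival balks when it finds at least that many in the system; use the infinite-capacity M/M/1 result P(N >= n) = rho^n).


P(N >= 5) = rho^5 = (30/45)^5 = 0.1317

0.1317


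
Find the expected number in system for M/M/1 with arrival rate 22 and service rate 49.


rho = 22/49; L = rho/(1-rho) = 0.81

0.81


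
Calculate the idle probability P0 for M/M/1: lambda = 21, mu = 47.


P0 = 1 - rho = 1 - 21/47 = 0.5532

0.5532


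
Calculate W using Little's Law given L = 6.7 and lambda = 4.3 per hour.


W = L / lambda = 6.7 / 4.3 = 1.5581 hours

1.5581 hours


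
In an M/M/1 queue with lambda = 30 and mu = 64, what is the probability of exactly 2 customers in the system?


rho = 30/64; P(n) = (1-rho)*rho^n = (1-30/64)*(30/64)^2 = 0.1167

0.1167


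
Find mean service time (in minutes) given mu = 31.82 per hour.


Mean service time = 60/mu = 60/31.82 = 1.89 minutes

1.89 minutes


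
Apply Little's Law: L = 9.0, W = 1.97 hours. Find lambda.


lambda = L / W = 9.0 / 1.97 = 4.57 per hour

4.57 per hour


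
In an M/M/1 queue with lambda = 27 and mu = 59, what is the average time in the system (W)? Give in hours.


W = 1/(mu - lambda) = 1/(59 - 27) = 0.0313 hours

0.0313 hours


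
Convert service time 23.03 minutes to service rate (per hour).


mu = 60 / avg_service_time = 60 / 23.03 = 2.61 per hour

2.61 per hour


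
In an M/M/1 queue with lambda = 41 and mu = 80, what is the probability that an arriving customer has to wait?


P(wait) = rho = lambda/mu = 41/80 = 0.5125

0.5125


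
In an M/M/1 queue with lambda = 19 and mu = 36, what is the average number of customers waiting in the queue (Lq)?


rho = 19/36; Lq = rho^2/(1-rho) = 0.59

0.59


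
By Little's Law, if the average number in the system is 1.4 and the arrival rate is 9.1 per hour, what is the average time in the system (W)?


W = L / lambda = 1.4 / 9.1 = 0.1538 hours

0.1538 hours


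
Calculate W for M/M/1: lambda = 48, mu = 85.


W = 1/(mu - lambda) = 1/(85 - 48) = 0.027 hours

0.027 hours


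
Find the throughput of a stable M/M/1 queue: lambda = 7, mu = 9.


For a stable queue (lambda < mu), throughput = lambda = 7 per hour

7 per hour


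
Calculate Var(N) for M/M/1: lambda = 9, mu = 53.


rho = 9/53; Var(N) = rho/(1-rho)^2 = 0.25

0.25


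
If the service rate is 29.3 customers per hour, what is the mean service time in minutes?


Mean service time = 60/mu = 60/29.3 = 2.05 minutes

2.05 minutes


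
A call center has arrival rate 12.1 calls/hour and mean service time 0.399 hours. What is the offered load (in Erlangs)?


Offered load a = lambda * E[S] = 12.1 * 0.399 = 4.83 Erlangs

4.83 Erlangs


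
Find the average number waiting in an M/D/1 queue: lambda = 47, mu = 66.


M/D/1: Lq = rho^2 / (2*(1-rho)) where rho = 47/66; Lq = 0.88

0.88


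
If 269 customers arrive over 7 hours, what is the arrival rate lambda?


lambda = total arrivals / time = 269 / 7 = 38.43 per hour

38.43 per hour


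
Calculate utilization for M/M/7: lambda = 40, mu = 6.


rho = lambda/(c*mu) = 40/(7*6) = 0.9524

0.9524


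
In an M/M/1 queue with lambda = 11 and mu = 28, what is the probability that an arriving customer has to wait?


P(wait) = rho = lambda/mu = 11/28 = 0.3929

0.3929


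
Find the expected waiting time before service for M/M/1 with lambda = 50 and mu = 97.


rho = 50/97; Wq = rho/(mu - lambda) = 0.011 hours

0.011 hours


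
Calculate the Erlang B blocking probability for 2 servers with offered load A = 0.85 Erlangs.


B(N,A) = (A^N/N!) / sum(A^k/k!, k=0..N) with N=2, A=0.85 = 0.1634

0.1634


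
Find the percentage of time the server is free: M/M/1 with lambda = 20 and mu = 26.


Idle fraction = (1 - rho) * 100 = (1 - 20/26) * 100 = 23.1%

23.1%


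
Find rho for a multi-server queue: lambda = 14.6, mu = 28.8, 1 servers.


rho = lambda / (c * mu) = 14.6 / (1 * 28.8) = 0.5069

0.5069


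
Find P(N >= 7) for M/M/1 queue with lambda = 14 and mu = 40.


P(N >= 7) = rho^7 = (14/40)^7 = 0.0006

0.0006


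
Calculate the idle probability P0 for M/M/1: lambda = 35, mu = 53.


P0 = 1 - rho = 1 - 35/53 = 0.3396

0.3396


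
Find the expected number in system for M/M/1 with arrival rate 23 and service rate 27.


rho = 23/27; L = rho/(1-rho) = 5.75

5.75


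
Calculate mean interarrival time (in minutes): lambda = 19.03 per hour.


Mean interarrival time = 60/lambda = 60/19.03 = 3.15 minutes

3.15 minutes


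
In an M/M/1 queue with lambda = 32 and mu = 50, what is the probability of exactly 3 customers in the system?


rho = 32/50; P(n) = (1-rho)*rho^n = (1-32/50)*(32/50)^3 = 0.0944

0.0944


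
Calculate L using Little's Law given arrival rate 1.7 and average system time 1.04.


L = lambda * W = 1.7 * 1.04 = 1.77

1.77


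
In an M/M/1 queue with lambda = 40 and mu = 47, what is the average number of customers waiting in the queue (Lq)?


rho = 40/47; Lq = rho^2/(1-rho) = 4.86

4.86


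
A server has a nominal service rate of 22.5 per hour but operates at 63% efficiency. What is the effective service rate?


Effective rate = mu * efficiency = 22.5 * 0.63 = 14.18 per hour

14.18 per hour


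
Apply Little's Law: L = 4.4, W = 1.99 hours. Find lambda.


lambda = L / W = 4.4 / 1.99 = 2.21 per hour

2.21 per hour


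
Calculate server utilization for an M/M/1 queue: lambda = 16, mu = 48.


rho = lambda/mu = 16/48 = 0.3333

0.3333


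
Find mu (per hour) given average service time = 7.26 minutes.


mu = 60 / avg_service_time = 60 / 7.26 = 8.26 per hour

8.26 per hour


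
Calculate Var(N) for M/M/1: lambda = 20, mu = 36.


rho = 20/36; Var(N) = rho/(1-rho)^2 = 2.81

2.81


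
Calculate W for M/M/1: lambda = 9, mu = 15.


W = 1/(mu - lambda) = 1/(15 - 9) = 0.1667 hours

0.1667 hours


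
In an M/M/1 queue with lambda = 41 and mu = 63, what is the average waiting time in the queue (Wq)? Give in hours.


rho = 41/63; Wq = rho/(mu - lambda) = 0.0296 hours

0.0296 hours


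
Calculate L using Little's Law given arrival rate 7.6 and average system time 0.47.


L = lambda * W = 7.6 * 0.47 = 3.57

3.57


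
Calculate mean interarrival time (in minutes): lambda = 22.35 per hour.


Mean interarrival time = 60/lambda = 60/22.35 = 2.68 minutes

2.68 minutes


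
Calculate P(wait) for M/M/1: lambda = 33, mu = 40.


P(wait) = rho = lambda/mu = 33/40 = 0.825

0.825


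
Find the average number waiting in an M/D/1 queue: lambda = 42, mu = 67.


M/D/1: Lq = rho^2 / (2*(1-rho)) where rho = 42/67; Lq = 0.53

0.53


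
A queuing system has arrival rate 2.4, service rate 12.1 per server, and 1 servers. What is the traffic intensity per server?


rho = lambda / (c * mu) = 2.4 / (1 * 12.1) = 0.1983

0.1983


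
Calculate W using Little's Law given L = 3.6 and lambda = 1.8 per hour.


W = L / lambda = 3.6 / 1.8 = 2.0 hours

2.0 hours


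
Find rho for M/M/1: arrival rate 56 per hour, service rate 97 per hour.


rho = lambda/mu = 56/97 = 0.5773

0.5773


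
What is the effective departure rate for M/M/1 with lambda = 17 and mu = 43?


For a stable queue (lambda < mu), throughput = lambda = 17 per hour

17 per hour


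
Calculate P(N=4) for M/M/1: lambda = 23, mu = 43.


rho = 23/43; P(n) = (1-rho)*rho^n = (1-23/43)*(23/43)^4 = 0.0381

0.0381
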